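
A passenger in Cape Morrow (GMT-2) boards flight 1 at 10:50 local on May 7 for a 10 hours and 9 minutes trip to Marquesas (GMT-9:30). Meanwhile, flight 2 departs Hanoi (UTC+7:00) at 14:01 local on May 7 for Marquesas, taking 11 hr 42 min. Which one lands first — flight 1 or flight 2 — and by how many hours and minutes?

Flight 1 in UTC: 10:50 + 2:00 = 12:50 on May 7.
+10 hours 9 minutes → arrive 22:59 UTC on May 7.
Flight 2 in UTC: 14:01 − 7:00 = 07:01 on May 7.
+11 hours 42 minutes → arrive 18:43 UTC on May 7.
Flight 2 lands earlier by 4 hours 16 minutes.

the second, by 4 hours 16 minutes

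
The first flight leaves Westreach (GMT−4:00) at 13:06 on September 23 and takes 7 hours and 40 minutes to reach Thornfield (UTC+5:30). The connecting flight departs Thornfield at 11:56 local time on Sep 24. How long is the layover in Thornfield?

5 hours 40 minutes

Convert departure to UTC: 13:06 + 4:00 = 17:06 UTC on Sep 23.
Add 7 hours 40 minutes flight time → 00:46 UTC (Sep 24).
Thornfield is UTC+5:30, so local arrival = 00:46 + 5:30 = 06:16 on Sep 24.
Layover = 11:56 − 06:16 = 5 hours 40 minutes.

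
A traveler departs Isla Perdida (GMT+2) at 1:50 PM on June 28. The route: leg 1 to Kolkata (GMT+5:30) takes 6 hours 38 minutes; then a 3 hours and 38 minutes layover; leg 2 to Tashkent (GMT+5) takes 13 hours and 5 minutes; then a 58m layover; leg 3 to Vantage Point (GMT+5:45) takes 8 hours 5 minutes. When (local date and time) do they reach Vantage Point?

Convert departure to UTC: 1:50 PM − 2:00 = 11:50 AM UTC on Jun 28.
Add 6 hours 38 minutes leg 1 → 6:28 PM UTC.
Add 3 hours and 38 minutes layover in Kolkata → 10:06 PM UTC.
Add 13 hours and 5 minutes leg 2 → 11:11 AM UTC (Jun 29).
Add 58 minutes layover in Tashkent → 12:09 PM UTC.
Add 8 hours and 5 minutes leg 3 → 8:14 PM UTC.
Vantage Point is UTC+5:45, so local arrival = 8:14 PM + 5:45 = 1:59 AM on Jun 30.

1:59 AM on June 30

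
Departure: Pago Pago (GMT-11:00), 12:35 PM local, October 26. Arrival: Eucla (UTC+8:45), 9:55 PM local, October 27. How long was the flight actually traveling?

13 hours 35 minutes

Eucla is 19:45 ahead of Pago Pago.
Clock-face elapsed time (ignoring zones) is 33 hours 20 minutes.
Actual elapsed = 33 hours 20 minutes − 19:45 = 13 hours 35 minutes.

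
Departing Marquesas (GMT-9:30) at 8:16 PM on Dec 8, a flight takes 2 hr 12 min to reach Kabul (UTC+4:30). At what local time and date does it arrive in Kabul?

Convert departure to UTC: 8:16 PM + 9:30 = 5:46 AM UTC on Dec 9.
Add 2 hours 12 minutes travel time → 7:58 AM UTC.
Kabul is UTC+4:30, so local arrival = 7:58 AM + 4:30 = 12:28 PM on Dec 9.

12:28 PM on December 9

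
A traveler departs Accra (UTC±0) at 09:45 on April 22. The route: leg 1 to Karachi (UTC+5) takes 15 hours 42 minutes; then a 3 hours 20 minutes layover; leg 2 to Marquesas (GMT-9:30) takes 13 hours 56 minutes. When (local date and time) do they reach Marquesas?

Accra is at UTC+0, so departure is already 09:45 UTC on Apr 22.
Add 15 hours 42 minutes leg 1 → 01:27 UTC (Apr 23).
Add 3 hours 20 minutes layover in Karachi → 04:47 UTC.
Add 13 hours and 56 minutes leg 2 → 18:43 UTC.
Marquesas is UTC−9:30, so local arrival = 18:43 − 9:30 = 09:13 on Apr 23.

09:13 on April 23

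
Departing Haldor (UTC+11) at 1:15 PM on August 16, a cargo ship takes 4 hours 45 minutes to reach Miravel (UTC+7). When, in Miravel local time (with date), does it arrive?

Miravel is 4:00 behind Haldor.
After 4 hours and 45 minutes it is 6:00 PM in Haldor.
Shift by the zone difference: 6:00 PM − 4:00 = 2:00 PM on Aug 16 in Miravel.

2:00 PM on Aug 16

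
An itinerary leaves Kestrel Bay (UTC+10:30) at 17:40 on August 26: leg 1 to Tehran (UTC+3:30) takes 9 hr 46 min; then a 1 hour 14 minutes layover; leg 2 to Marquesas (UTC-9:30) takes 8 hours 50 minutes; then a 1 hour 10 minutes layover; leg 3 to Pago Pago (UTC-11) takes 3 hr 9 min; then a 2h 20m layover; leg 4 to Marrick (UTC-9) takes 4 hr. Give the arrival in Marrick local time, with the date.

04:39 on August 27

Convert departure to UTC: 17:40 − 10:30 = 07:10 UTC on Aug 26.
Add 9 hours and 46 minutes leg 1 → 16:56 UTC.
Add 1 hour 14 minutes layover in Tehran → 18:10 UTC.
Add 8 hours and 50 minutes leg 2 → 03:00 UTC (Aug 27).
Add 1 hour and 10 minutes layover in Marquesas → 04:10 UTC.
Add 3 hours 9 minutes leg 3 → 07:19 UTC.
Add 2 hours 20 minutes layover in Pago Pago → 09:39 UTC.
Add 4 hours leg 4 → 13:39 UTC.
Marrick is UTC−9:00, so local arrival = 13:39 − 9:00 = 04:39 on Aug 27.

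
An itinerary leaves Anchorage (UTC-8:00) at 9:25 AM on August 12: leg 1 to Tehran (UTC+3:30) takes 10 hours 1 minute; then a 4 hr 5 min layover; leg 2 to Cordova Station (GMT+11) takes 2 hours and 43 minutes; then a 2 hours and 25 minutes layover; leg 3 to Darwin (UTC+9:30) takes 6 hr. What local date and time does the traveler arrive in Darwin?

4:09 AM on Aug 14

Convert departure to UTC: 9:25 AM + 8:00 = 5:25 PM UTC on Aug 12.
Add 10 hours 1 minute leg 1 → 3:26 AM UTC (Aug 13).
Add 4 hours 5 minutes layover in Tehran → 7:31 AM UTC.
Add 2 hours 43 minutes leg 2 → 10:14 AM UTC.
Add 2 hours 25 minutes layover in Cordova Station → 12:39 PM UTC.
Add 6 hours leg 3 → 6:39 PM UTC.
Darwin is UTC+9:30, so local arrival = 6:39 PM + 9:30 = 4:09 AM on Aug 14.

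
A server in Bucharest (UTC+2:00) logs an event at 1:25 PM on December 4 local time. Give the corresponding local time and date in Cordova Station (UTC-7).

Cordova Station is 9:00 behind Bucharest.
Shift by the zone difference: 1:25 PM − 9:00 = 4:25 AM on Dec 4 in Cordova Station.

4:25 AM on December 4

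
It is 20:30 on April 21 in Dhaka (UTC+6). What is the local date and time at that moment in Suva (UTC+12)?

02:30 on Apr 22

In UTC: 20:30 − 6:00 = 14:30 on Apr 21.
Suva is UTC+12:00: 14:30 + 12:00 = 02:30 on Apr 22.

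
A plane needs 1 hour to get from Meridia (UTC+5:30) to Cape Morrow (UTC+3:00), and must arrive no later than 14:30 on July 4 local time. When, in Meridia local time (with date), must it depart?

Target arrival in UTC: 14:30 − 3:00 = 11:30 on Jul 4.
Subtract 1 hour → departure 10:30 UTC on Jul 4.
Meridia is UTC+5:30: 10:30 + 5:30 = 16:00 on Jul 4.

16:00 on July 4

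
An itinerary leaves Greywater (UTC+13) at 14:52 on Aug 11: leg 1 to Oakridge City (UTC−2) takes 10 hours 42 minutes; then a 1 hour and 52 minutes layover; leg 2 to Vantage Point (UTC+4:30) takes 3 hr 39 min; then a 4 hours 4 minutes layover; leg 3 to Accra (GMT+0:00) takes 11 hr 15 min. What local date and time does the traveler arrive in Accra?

09:24 on Aug 12

Convert departure to UTC: 14:52 − 13:00 = 01:52 UTC on Aug 11.
Add 10 hours 42 minutes leg 1 → 12:34 UTC.
Add 1 hour 52 minutes layover in Oakridge City → 14:26 UTC.
Add 3 hours 39 minutes leg 2 → 18:05 UTC.
Add 4 hours and 4 minutes layover in Vantage Point → 22:09 UTC.
Add 11 hours and 15 minutes leg 3 → 09:24 UTC (Aug 12).
Accra is UTC+0, so local arrival is the same: 09:24 on Aug 12.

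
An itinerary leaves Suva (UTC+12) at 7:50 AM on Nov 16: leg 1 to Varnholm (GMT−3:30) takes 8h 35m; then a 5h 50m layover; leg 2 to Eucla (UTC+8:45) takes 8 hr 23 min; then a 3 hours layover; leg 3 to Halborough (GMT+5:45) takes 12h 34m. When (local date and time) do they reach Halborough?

Convert departure to UTC: 7:50 AM − 12:00 = 7:50 PM UTC on Nov 15.
Add 8 hours 35 minutes leg 1 → 4:25 AM UTC (Nov 16).
Add 5 hours and 50 minutes layover in Varnholm → 10:15 AM UTC.
Add 8 hours and 23 minutes leg 2 → 6:38 PM UTC.
Add 3 hours layover in Eucla → 9:38 PM UTC.
Add 12 hours and 34 minutes leg 3 → 10:12 AM UTC (Nov 17).
Halborough is UTC+5:45, so local arrival = 10:12 AM + 5:45 = 3:57 PM on Nov 17.

3:57 PM on November 17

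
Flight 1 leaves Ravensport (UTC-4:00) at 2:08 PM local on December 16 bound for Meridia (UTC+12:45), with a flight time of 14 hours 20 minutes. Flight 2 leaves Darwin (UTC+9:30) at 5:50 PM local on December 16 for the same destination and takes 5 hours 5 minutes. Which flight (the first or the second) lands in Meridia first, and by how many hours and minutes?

the second, by 19 hours 3 minutes

Flight 1 in UTC: 2:08 PM + 4:00 = 6:08 PM on Dec 16.
+14 hours 20 minutes → arrive 8:28 AM UTC on Dec 17.
Flight 2 in UTC: 5:50 PM − 9:30 = 8:20 AM on Dec 16.
+5 hours and 5 minutes → arrive 1:25 PM UTC on Dec 16.
Flight 2 lands earlier by 19 hours 3 minutes.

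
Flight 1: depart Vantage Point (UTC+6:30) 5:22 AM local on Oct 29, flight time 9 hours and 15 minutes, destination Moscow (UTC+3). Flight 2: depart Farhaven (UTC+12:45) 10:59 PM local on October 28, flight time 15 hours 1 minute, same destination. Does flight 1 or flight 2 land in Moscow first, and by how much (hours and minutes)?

Flight 1 in UTC: 5:22 AM − 6:30 = 10:52 PM on Oct 28.
+9 hours and 15 minutes → arrive 8:07 AM UTC on Oct 29.
Flight 2 in UTC: 10:59 PM − 12:45 = 10:14 AM on Oct 28.
+15 hours and 1 minute → arrive 1:15 AM UTC on Oct 29.
Flight 2 lands earlier by 6 hours 52 minutes.

the second, by 6 hours 52 minutes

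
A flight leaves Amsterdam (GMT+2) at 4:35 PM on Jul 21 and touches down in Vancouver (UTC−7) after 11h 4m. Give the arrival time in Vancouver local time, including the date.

Convert departure to UTC: 4:35 PM − 2:00 = 2:35 PM UTC on Jul 21.
Add 11 hours and 4 minutes travel time → 1:39 AM UTC (Jul 22).
Vancouver is UTC−7:00, so local arrival = 1:39 AM − 7:00 = 6:39 PM on Jul 21.

6:39 PM on July 21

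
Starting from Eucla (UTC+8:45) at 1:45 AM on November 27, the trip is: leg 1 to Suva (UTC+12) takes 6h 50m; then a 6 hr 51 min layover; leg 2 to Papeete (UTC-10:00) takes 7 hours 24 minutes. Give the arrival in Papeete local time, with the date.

4:05 AM on November 27

Convert departure to UTC: 1:45 AM − 8:45 = 5:00 PM UTC on Nov 26.
Add 6 hours and 50 minutes leg 1 → 11:50 PM UTC.
Add 6 hours and 51 minutes layover in Suva → 6:41 AM UTC (Nov 27).
Add 7 hours and 24 minutes leg 2 → 2:05 PM UTC.
Papeete is UTC−10:00, so local arrival = 2:05 PM − 10:00 = 4:05 AM on Nov 27.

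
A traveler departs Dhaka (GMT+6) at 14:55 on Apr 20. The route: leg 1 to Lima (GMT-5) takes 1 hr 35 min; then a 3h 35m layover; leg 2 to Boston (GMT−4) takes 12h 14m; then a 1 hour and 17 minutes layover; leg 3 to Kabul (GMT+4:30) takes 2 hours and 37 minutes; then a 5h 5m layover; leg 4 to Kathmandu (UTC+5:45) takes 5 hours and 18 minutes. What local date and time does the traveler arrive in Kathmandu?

22:21 on April 21

Convert departure to UTC: 14:55 − 6:00 = 08:55 UTC on Apr 20.
Add 1 hour and 35 minutes leg 1 → 10:30 UTC.
Add 3 hours 35 minutes layover in Lima → 14:05 UTC.
Add 12 hours and 14 minutes leg 2 → 02:19 UTC (Apr 21).
Add 1 hour 17 minutes layover in Boston → 03:36 UTC.
Add 2 hours 37 minutes leg 3 → 06:13 UTC.
Add 5 hours 5 minutes layover in Kabul → 11:18 UTC.
Add 5 hours and 18 minutes leg 4 → 16:36 UTC.
Kathmandu is UTC+5:45, so local arrival = 16:36 + 5:45 = 22:21 on Apr 21.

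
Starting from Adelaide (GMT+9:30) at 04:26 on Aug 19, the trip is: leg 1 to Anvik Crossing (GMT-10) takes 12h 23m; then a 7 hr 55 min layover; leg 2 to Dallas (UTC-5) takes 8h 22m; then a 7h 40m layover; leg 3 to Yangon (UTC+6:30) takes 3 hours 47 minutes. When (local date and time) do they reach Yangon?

17:33 on August 20

Convert departure to UTC: 04:26 − 9:30 = 18:56 UTC on Aug 18.
Add 12 hours and 23 minutes leg 1 → 07:19 UTC (Aug 19).
Add 7 hours and 55 minutes layover in Anvik Crossing → 15:14 UTC.
Add 8 hours and 22 minutes leg 2 → 23:36 UTC.
Add 7 hours and 40 minutes layover in Dallas → 07:16 UTC (Aug 20).
Add 3 hours and 47 minutes leg 3 → 11:03 UTC.
Yangon is UTC+6:30, so local arrival = 11:03 + 6:30 = 17:33 on Aug 20.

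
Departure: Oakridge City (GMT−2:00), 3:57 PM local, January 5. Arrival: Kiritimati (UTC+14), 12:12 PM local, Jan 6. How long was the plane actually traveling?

4 hours 15 minutes

Departure in UTC: 3:57 PM + 2:00 = 5:57 PM on Jan 5.
Arrival in UTC: 12:12 PM − 14:00 = 10:12 PM on Jan 5.
Elapsed = 10:12 PM − 5:57 PM = 4 hours 15 minutes.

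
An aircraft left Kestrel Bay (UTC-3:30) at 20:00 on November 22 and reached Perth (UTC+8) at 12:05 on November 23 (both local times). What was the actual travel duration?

Perth is 11:30 ahead of Kestrel Bay.
Clock-face elapsed time (ignoring zones) is 16 hours 5 minutes.
Actual elapsed = 16 hours 5 minutes − 11:30 = 4 hours 35 minutes.

4 hours 35 minutes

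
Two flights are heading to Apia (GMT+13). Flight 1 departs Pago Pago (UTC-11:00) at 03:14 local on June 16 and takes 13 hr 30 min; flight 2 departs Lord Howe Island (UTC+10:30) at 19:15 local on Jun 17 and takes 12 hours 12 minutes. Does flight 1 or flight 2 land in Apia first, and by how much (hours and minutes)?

the first, by 17 hours 13 minutes

Flight 1 in UTC: 03:14 + 11:00 = 14:14 on Jun 16.
+13 hours 30 minutes → arrive 03:44 UTC on Jun 17.
Flight 2 in UTC: 19:15 − 10:30 = 08:45 on Jun 17.
+12 hours and 12 minutes → arrive 20:57 UTC on Jun 17.
Flight 1 lands earlier by 17 hours 13 minutes.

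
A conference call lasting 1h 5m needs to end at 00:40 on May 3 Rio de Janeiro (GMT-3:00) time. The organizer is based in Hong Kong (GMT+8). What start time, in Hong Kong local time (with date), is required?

Target end time in UTC: 00:40 + 3:00 = 03:40 on May 3.
Subtract 1 hour and 5 minutes → start 02:35 UTC on May 3.
Hong Kong is UTC+8:00: 02:35 + 8:00 = 10:35 on May 3.

10:35 on May 3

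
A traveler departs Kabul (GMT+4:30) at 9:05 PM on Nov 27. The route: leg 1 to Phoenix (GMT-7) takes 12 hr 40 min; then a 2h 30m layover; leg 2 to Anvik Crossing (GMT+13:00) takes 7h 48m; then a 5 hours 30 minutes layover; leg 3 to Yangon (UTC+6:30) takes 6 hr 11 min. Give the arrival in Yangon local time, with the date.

9:44 AM on Nov 29

Convert departure to UTC: 9:05 PM − 4:30 = 4:35 PM UTC on Nov 27.
Add 12 hours and 40 minutes leg 1 → 5:15 AM UTC (Nov 28).
Add 2 hours 30 minutes layover in Phoenix → 7:45 AM UTC.
Add 7 hours and 48 minutes leg 2 → 3:33 PM UTC.
Add 5 hours and 30 minutes layover in Anvik Crossing → 9:03 PM UTC.
Add 6 hours and 11 minutes leg 3 → 3:14 AM UTC (Nov 29).
Yangon is UTC+6:30, so local arrival = 3:14 AM + 6:30 = 9:44 AM on Nov 29.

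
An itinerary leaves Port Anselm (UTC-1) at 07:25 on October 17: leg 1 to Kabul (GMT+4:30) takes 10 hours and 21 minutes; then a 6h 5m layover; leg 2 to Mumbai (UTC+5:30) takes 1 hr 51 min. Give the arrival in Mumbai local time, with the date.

08:12 on October 18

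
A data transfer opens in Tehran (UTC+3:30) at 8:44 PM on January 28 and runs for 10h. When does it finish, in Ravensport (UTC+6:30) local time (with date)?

Convert start to UTC: 8:44 PM − 3:30 = 5:14 PM UTC on Jan 28.
Add 10 hours duration → 3:14 AM UTC (Jan 29).
Ravensport is UTC+6:30, so local end time = 3:14 AM + 6:30 = 9:44 AM on Jan 29.

9:44 AM on Jan 29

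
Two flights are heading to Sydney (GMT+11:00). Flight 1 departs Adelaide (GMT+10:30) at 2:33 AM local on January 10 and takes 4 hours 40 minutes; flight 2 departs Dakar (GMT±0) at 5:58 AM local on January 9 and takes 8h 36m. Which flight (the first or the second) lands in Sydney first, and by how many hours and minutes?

the second, by 6 hours 9 minutes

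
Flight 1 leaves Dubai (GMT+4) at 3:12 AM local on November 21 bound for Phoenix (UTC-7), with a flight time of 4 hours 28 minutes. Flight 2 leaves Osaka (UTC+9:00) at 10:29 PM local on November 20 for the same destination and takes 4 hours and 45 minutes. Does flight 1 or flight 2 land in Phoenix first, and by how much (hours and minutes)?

Flight 1 in UTC: 3:12 AM − 4:00 = 11:12 PM on Nov 20.
+4 hours and 28 minutes → arrive 3:40 AM UTC on Nov 21.
Flight 2 in UTC: 10:29 PM − 9:00 = 1:29 PM on Nov 20.
+4 hours and 45 minutes → arrive 6:14 PM UTC on Nov 20.
Flight 2 lands earlier by 9 hours 26 minutes.

the second, by 9 hours 26 minutes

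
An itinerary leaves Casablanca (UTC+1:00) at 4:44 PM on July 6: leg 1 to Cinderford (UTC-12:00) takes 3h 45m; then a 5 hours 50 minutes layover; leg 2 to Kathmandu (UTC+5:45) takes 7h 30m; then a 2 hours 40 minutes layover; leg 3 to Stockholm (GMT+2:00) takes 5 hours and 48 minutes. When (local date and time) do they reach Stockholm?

Convert departure to UTC: 4:44 PM − 1:00 = 3:44 PM UTC on Jul 6.
Add 3 hours 45 minutes leg 1 → 7:29 PM UTC.
Add 5 hours and 50 minutes layover in Cinderford → 1:19 AM UTC (Jul 7).
Add 7 hours 30 minutes leg 2 → 8:49 AM UTC.
Add 2 hours 40 minutes layover in Kathmandu → 11:29 AM UTC.
Add 5 hours 48 minutes leg 3 → 5:17 PM UTC.
Stockholm is UTC+2:00, so local arrival = 5:17 PM + 2:00 = 7:17 PM on Jul 7.

7:17 PM on July 7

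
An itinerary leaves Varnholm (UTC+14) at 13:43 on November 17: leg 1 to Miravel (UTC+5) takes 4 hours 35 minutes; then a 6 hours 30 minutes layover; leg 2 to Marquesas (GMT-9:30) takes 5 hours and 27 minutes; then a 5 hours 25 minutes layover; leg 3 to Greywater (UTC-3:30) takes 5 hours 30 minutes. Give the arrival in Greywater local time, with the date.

23:40 on Nov 17

Convert departure to UTC: 13:43 − 14:00 = 23:43 UTC on Nov 16.
Add 4 hours 35 minutes leg 1 → 04:18 UTC (Nov 17).
Add 6 hours 30 minutes layover in Miravel → 10:48 UTC.
Add 5 hours and 27 minutes leg 2 → 16:15 UTC.
Add 5 hours and 25 minutes layover in Marquesas → 21:40 UTC.
Add 5 hours and 30 minutes leg 3 → 03:10 UTC (Nov 18).
Greywater is UTC−3:30, so local arrival = 03:10 − 3:30 = 23:40 on Nov 17.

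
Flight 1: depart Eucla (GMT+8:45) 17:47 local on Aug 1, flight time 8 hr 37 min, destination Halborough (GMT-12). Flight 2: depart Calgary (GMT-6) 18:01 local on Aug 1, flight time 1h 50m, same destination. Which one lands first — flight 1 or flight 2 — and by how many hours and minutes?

Flight 1 in UTC: 17:47 − 8:45 = 09:02 on Aug 1.
+8 hours 37 minutes → arrive 17:39 UTC on Aug 1.
Flight 2 in UTC: 18:01 + 6:00 = 00:01 on Aug 2.
+1 hour 50 minutes → arrive 01:51 UTC on Aug 2.
Flight 1 lands earlier by 8 hours 12 minutes.

the first, by 8 hours 12 minutes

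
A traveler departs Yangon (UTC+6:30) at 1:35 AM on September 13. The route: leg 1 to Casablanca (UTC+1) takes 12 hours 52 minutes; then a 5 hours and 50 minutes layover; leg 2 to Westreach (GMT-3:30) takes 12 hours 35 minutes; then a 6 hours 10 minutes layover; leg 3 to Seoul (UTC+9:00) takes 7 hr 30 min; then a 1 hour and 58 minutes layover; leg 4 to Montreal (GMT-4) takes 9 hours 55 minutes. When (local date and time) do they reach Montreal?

Convert departure to UTC: 1:35 AM − 6:30 = 7:05 PM UTC on Sep 12.
Add 12 hours and 52 minutes leg 1 → 7:57 AM UTC (Sep 13).
Add 5 hours 50 minutes layover in Casablanca → 1:47 PM UTC.
Add 12 hours and 35 minutes leg 2 → 2:22 AM UTC (Sep 14).
Add 6 hours and 10 minutes layover in Westreach → 8:32 AM UTC.
Add 7 hours and 30 minutes leg 3 → 4:02 PM UTC.
Add 1 hour 58 minutes layover in Seoul → 6:00 PM UTC.
Add 9 hours and 55 minutes leg 4 → 3:55 AM UTC (Sep 15).
Montreal is UTC−4:00, so local arrival = 3:55 AM − 4:00 = 11:55 PM on Sep 14.

11:55 PM on September 14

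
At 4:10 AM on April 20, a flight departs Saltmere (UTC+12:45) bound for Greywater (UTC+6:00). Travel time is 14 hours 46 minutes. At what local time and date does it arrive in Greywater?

Convert departure to UTC: 4:10 AM − 12:45 = 3:25 PM UTC on Apr 19.
Add 14 hours 46 minutes travel time → 6:11 AM UTC (Apr 20).
Greywater is UTC+6:00, so local arrival = 6:11 AM + 6:00 = 12:11 PM on Apr 20.

12:11 PM on Apr 20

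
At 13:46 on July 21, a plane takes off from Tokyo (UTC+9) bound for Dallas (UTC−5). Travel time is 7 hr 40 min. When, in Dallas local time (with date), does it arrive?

07:26 on Jul 21

Convert departure to UTC: 13:46 − 9:00 = 04:46 UTC on Jul 21.
Add 7 hours and 40 minutes travel time → 12:26 UTC.
Dallas is UTC−5:00, so local arrival = 12:26 − 5:00 = 07:26 on Jul 21.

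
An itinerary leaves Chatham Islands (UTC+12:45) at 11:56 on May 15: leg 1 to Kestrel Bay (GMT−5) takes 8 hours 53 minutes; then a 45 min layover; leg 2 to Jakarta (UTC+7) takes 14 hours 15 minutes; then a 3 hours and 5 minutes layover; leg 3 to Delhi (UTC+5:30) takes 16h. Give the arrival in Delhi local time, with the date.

Convert departure to UTC: 11:56 − 12:45 = 23:11 UTC on May 14.
Add 8 hours 53 minutes leg 1 → 08:04 UTC (May 15).
Add 45 minutes layover in Kestrel Bay → 08:49 UTC.
Add 14 hours and 15 minutes leg 2 → 23:04 UTC.
Add 3 hours and 5 minutes layover in Jakarta → 02:09 UTC (May 16).
Add 16 hours leg 3 → 18:09 UTC.
Delhi is UTC+5:30, so local arrival = 18:09 + 5:30 = 23:39 on May 16.

23:39 on May 16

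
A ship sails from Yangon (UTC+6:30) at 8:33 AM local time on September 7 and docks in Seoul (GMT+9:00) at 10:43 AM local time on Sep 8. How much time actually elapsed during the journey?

23 hours 40 minutes

Seoul is 2:30 ahead of Yangon.
Clock-face elapsed time (ignoring zones) is 26 hours 10 minutes.
Actual elapsed = 26 hours 10 minutes − 2:30 = 23 hours 40 minutes.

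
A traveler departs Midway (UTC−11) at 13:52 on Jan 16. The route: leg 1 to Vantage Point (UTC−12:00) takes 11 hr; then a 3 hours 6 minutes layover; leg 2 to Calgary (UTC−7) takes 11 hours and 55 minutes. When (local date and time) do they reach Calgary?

19:53 on Jan 17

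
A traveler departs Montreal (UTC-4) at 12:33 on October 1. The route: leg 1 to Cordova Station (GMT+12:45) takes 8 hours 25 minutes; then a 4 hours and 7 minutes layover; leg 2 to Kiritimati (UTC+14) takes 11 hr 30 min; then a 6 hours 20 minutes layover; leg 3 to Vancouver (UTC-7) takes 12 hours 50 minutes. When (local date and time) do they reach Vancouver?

04:45 on October 3

Convert departure to UTC: 12:33 + 4:00 = 16:33 UTC on Oct 1.
Add 8 hours 25 minutes leg 1 → 00:58 UTC (Oct 2).
Add 4 hours 7 minutes layover in Cordova Station → 05:05 UTC.
Add 11 hours and 30 minutes leg 2 → 16:35 UTC.
Add 6 hours 20 minutes layover in Kiritimati → 22:55 UTC.
Add 12 hours 50 minutes leg 3 → 11:45 UTC (Oct 3).
Vancouver is UTC−7:00, so local arrival = 11:45 − 7:00 = 04:45 on Oct 3.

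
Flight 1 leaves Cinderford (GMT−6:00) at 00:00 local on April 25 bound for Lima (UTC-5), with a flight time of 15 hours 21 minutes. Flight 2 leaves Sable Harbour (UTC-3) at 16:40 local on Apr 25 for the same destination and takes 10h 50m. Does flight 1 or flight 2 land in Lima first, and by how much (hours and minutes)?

Flight 1 in UTC: 00:00 + 6:00 = 06:00 on Apr 25.
+15 hours and 21 minutes → arrive 21:21 UTC on Apr 25.
Flight 2 in UTC: 16:40 + 3:00 = 19:40 on Apr 25.
+10 hours 50 minutes → arrive 06:30 UTC on Apr 26.
Flight 1 lands earlier by 9 hours 9 minutes.

the first, by 9 hours 9 minutes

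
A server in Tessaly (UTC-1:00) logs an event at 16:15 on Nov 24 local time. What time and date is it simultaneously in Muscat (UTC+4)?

In UTC: 16:15 + 1:00 = 17:15 on Nov 24.
Muscat is UTC+4:00: 17:15 + 4:00 = 21:15 on Nov 24.

21:15 on November 24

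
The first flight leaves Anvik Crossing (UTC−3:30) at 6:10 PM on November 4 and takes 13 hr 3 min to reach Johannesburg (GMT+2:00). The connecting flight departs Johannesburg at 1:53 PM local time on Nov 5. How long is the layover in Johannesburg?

Convert departure to UTC: 6:10 PM + 3:30 = 9:40 PM UTC on Nov 4.
Add 13 hours 3 minutes flight time → 10:43 AM UTC (Nov 5).
Johannesburg is UTC+2:00, so local arrival = 10:43 AM + 2:00 = 12:43 PM on Nov 5.
Layover = 1:53 PM − 12:43 PM = 1 hour 10 minutes.

1 hour 10 minutes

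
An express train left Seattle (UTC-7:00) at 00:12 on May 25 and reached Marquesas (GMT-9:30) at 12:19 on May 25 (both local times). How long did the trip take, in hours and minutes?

Departure in UTC: 00:12 + 7:00 = 07:12 on May 25.
Arrival in UTC: 12:19 + 9:30 = 21:49 on May 25.
Elapsed = 21:49 − 07:12 = 14 hours 37 minutes.

14 hours 37 minutes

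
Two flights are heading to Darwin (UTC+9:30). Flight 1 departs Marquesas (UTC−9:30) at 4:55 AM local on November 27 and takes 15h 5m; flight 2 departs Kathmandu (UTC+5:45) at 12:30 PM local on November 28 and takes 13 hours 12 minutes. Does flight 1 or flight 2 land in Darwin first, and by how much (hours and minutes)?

Flight 1 in UTC: 4:55 AM + 9:30 = 2:25 PM on Nov 27.
+15 hours 5 minutes → arrive 5:30 AM UTC on Nov 28.
Flight 2 in UTC: 12:30 PM − 5:45 = 6:45 AM on Nov 28.
+13 hours and 12 minutes → arrive 7:57 PM UTC on Nov 28.
Flight 1 lands earlier by 14 hours 27 minutes.

the first, by 14 hours 27 minutes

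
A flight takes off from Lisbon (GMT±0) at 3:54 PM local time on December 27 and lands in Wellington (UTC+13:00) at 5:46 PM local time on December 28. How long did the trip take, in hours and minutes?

Departure is already UTC: 3:54 PM on Dec 27.
Arrival in UTC: 5:46 PM − 13:00 = 4:46 AM on Dec 28.
Elapsed = 4:46 AM − 3:54 PM (+1 day) = 12 hours 52 minutes.

12 hours 52 minutes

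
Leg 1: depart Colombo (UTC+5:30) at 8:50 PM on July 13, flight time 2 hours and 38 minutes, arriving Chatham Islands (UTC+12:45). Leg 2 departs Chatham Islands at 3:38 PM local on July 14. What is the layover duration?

Convert departure to UTC: 8:50 PM − 5:30 = 3:20 PM UTC on Jul 13.
Add 2 hours and 38 minutes flight time → 5:58 PM UTC.
Chatham Islands is UTC+12:45, so local arrival = 5:58 PM + 12:45 = 6:43 AM on Jul 14.
Layover = 3:38 PM − 6:43 AM = 8 hours 55 minutes.

8 hours 55 minutes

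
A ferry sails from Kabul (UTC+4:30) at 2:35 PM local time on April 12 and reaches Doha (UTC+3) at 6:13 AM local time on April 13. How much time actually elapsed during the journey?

17 hours 8 minutes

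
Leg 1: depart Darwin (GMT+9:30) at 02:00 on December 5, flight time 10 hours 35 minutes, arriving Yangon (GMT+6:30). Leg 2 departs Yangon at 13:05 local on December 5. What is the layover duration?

3 hours 30 minutes

Convert departure to UTC: 02:00 − 9:30 = 16:30 UTC on Dec 4.
Add 10 hours and 35 minutes flight time → 03:05 UTC (Dec 5).
Yangon is UTC+6:30, so local arrival = 03:05 + 6:30 = 09:35 on Dec 5.
Layover = 13:05 − 09:35 = 3 hours 30 minutes.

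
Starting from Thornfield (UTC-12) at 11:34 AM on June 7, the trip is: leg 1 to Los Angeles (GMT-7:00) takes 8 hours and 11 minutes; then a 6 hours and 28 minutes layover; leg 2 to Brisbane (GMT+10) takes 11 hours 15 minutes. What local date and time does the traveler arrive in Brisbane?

11:28 AM on June 9

Convert departure to UTC: 11:34 AM + 12:00 = 11:34 PM UTC on Jun 7.
Add 8 hours and 11 minutes leg 1 → 7:45 AM UTC (Jun 8).
Add 6 hours and 28 minutes layover in Los Angeles → 2:13 PM UTC.
Add 11 hours and 15 minutes leg 2 → 1:28 AM UTC (Jun 9).
Brisbane is UTC+10:00, so local arrival = 1:28 AM + 10:00 = 11:28 AM on Jun 9.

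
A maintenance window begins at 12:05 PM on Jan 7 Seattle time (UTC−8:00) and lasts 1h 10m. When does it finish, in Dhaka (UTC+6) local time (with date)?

3:15 AM on Jan 8

Convert start to UTC: 12:05 PM + 8:00 = 8:05 PM UTC on Jan 7.
Add 1 hour 10 minutes duration → 9:15 PM UTC.
Dhaka is UTC+6:00, so local end time = 9:15 PM + 6:00 = 3:15 AM on Jan 8.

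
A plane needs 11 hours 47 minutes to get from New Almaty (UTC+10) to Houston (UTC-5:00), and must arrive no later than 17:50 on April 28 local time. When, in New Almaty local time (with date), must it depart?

21:03 on April 28

Target arrival in UTC: 17:50 + 5:00 = 22:50 on Apr 28.
Subtract 11 hours 47 minutes → departure 11:03 UTC on Apr 28.
New Almaty is UTC+10:00: 11:03 + 10:00 = 21:03 on Apr 28.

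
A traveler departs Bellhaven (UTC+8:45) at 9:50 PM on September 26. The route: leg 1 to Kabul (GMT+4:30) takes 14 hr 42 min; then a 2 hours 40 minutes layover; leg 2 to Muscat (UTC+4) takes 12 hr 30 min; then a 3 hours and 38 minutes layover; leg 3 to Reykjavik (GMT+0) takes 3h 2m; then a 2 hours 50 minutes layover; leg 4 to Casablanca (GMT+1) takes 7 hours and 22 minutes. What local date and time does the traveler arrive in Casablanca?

Convert departure to UTC: 9:50 PM − 8:45 = 1:05 PM UTC on Sep 26.
Add 14 hours 42 minutes leg 1 → 3:47 AM UTC (Sep 27).
Add 2 hours 40 minutes layover in Kabul → 6:27 AM UTC.
Add 12 hours 30 minutes leg 2 → 6:57 PM UTC.
Add 3 hours and 38 minutes layover in Muscat → 10:35 PM UTC.
Add 3 hours 2 minutes leg 3 → 1:37 AM UTC (Sep 28).
Add 2 hours 50 minutes layover in Reykjavik → 4:27 AM UTC.
Add 7 hours and 22 minutes leg 4 → 11:49 AM UTC.
Casablanca is UTC+1:00, so local arrival = 11:49 AM + 1:00 = 12:49 PM on Sep 28.

12:49 PM on September 28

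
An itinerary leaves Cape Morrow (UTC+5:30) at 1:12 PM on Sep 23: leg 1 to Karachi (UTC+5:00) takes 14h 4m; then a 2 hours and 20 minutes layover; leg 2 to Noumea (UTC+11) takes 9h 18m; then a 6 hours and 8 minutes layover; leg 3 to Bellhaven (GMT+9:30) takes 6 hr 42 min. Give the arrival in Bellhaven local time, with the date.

7:44 AM on September 25

Convert departure to UTC: 1:12 PM − 5:30 = 7:42 AM UTC on Sep 23.
Add 14 hours and 4 minutes leg 1 → 9:46 PM UTC.
Add 2 hours 20 minutes layover in Karachi → 12:06 AM UTC (Sep 24).
Add 9 hours 18 minutes leg 2 → 9:24 AM UTC.
Add 6 hours and 8 minutes layover in Noumea → 3:32 PM UTC.
Add 6 hours 42 minutes leg 3 → 10:14 PM UTC.
Bellhaven is UTC+9:30, so local arrival = 10:14 PM + 9:30 = 7:44 AM on Sep 25.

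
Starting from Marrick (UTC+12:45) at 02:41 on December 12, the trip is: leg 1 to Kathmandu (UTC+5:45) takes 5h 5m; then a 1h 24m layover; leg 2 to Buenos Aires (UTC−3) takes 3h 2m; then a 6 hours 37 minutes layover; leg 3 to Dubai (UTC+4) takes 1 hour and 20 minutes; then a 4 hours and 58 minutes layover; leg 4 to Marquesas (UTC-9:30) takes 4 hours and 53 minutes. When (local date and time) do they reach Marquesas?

07:45 on Dec 12

Convert departure to UTC: 02:41 − 12:45 = 13:56 UTC on Dec 11.
Add 5 hours 5 minutes leg 1 → 19:01 UTC.
Add 1 hour and 24 minutes layover in Kathmandu → 20:25 UTC.
Add 3 hours 2 minutes leg 2 → 23:27 UTC.
Add 6 hours and 37 minutes layover in Buenos Aires → 06:04 UTC (Dec 12).
Add 1 hour and 20 minutes leg 3 → 07:24 UTC.
Add 4 hours 58 minutes layover in Dubai → 12:22 UTC.
Add 4 hours and 53 minutes leg 4 → 17:15 UTC.
Marquesas is UTC−9:30, so local arrival = 17:15 − 9:30 = 07:45 on Dec 12.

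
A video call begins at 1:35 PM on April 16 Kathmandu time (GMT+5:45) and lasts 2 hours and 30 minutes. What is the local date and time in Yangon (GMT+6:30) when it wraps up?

Convert start to UTC: 1:35 PM − 5:45 = 7:50 AM UTC on Apr 16.
Add 2 hours and 30 minutes duration → 10:20 AM UTC.
Yangon is UTC+6:30, so local end time = 10:20 AM + 6:30 = 4:50 PM on Apr 16.

4:50 PM on Apr 16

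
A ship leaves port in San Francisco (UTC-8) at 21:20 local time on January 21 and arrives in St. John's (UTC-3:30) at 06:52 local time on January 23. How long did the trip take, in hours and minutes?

29 hours 2 minutes

Departure in UTC: 21:20 + 8:00 = 05:20 on Jan 22.
Arrival in UTC: 06:52 + 3:30 = 10:22 on Jan 23.
Elapsed = 10:22 − 05:20 (+1 day) = 29 hours 2 minutes.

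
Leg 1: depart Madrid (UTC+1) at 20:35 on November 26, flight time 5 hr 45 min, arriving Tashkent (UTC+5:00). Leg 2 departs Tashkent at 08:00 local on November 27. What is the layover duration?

1 hour 40 minutes

Convert departure to UTC: 20:35 − 1:00 = 19:35 UTC on Nov 26.
Add 5 hours 45 minutes flight time → 01:20 UTC (Nov 27).
Tashkent is UTC+5:00, so local arrival = 01:20 + 5:00 = 06:20 on Nov 27.
Layover = 08:00 − 06:20 = 1 hour 40 minutes.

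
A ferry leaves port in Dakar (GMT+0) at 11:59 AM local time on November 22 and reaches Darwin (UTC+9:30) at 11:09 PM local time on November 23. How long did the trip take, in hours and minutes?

25 hours 40 minutes

Darwin is 9:30 ahead of Dakar.
Clock-face elapsed time (ignoring zones) is 35 hours 10 minutes.
Actual elapsed = 35 hours 10 minutes − 9:30 = 25 hours 40 minutes.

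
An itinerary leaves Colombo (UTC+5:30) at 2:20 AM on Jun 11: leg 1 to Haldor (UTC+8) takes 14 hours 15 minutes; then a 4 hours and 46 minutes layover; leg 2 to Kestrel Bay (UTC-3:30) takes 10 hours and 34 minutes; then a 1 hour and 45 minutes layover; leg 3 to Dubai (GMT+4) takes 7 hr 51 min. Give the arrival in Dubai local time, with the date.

Convert departure to UTC: 2:20 AM − 5:30 = 8:50 PM UTC on Jun 10.
Add 14 hours 15 minutes leg 1 → 11:05 AM UTC (Jun 11).
Add 4 hours 46 minutes layover in Haldor → 3:51 PM UTC.
Add 10 hours and 34 minutes leg 2 → 2:25 AM UTC (Jun 12).
Add 1 hour 45 minutes layover in Kestrel Bay → 4:10 AM UTC.
Add 7 hours and 51 minutes leg 3 → 12:01 PM UTC.
Dubai is UTC+4:00, so local arrival = 12:01 PM + 4:00 = 4:01 PM on Jun 12.

4:01 PM on June 12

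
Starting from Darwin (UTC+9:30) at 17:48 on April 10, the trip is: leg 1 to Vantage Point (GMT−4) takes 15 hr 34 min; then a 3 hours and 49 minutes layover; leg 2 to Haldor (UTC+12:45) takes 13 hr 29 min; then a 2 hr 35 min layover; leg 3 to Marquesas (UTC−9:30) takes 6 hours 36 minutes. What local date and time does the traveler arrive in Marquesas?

Convert departure to UTC: 17:48 − 9:30 = 08:18 UTC on Apr 10.
Add 15 hours and 34 minutes leg 1 → 23:52 UTC.
Add 3 hours and 49 minutes layover in Vantage Point → 03:41 UTC (Apr 11).
Add 13 hours and 29 minutes leg 2 → 17:10 UTC.
Add 2 hours and 35 minutes layover in Haldor → 19:45 UTC.
Add 6 hours 36 minutes leg 3 → 02:21 UTC (Apr 12).
Marquesas is UTC−9:30, so local arrival = 02:21 − 9:30 = 16:51 on Apr 11.

16:51 on April 11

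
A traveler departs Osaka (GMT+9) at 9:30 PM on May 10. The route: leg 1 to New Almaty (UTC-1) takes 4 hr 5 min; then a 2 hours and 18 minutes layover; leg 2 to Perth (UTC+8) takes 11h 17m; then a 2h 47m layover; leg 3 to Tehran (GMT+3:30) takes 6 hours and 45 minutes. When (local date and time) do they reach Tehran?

7:12 PM on May 11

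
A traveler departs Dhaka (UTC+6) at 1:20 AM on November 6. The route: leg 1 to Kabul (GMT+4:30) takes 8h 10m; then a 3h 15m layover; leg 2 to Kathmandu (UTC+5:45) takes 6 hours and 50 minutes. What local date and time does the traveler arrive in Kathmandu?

Convert departure to UTC: 1:20 AM − 6:00 = 7:20 PM UTC on Nov 5.
Add 8 hours 10 minutes leg 1 → 3:30 AM UTC (Nov 6).
Add 3 hours and 15 minutes layover in Kabul → 6:45 AM UTC.
Add 6 hours 50 minutes leg 2 → 1:35 PM UTC.
Kathmandu is UTC+5:45, so local arrival = 1:35 PM + 5:45 = 7:20 PM on Nov 6.

7:20 PM on Nov 6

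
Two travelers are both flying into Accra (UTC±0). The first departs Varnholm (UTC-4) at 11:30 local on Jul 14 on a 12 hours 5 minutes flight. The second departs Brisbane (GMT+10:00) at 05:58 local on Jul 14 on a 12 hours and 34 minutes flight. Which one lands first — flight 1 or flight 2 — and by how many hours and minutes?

the second, by 19 hours 3 minutes

Flight 1 in UTC: 11:30 + 4:00 = 15:30 on Jul 14.
+12 hours 5 minutes → arrive 03:35 UTC on Jul 15.
Flight 2 in UTC: 05:58 − 10:00 = 19:58 on Jul 13.
+12 hours 34 minutes → arrive 08:32 UTC on Jul 14.
Flight 2 lands earlier by 19 hours 3 minutes.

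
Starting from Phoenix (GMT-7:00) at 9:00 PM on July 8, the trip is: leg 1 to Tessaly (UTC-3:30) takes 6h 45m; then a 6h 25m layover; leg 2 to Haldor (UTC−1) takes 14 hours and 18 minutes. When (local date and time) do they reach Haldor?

6:28 AM on July 10

Convert departure to UTC: 9:00 PM + 7:00 = 4:00 AM UTC on Jul 9.
Add 6 hours 45 minutes leg 1 → 10:45 AM UTC.
Add 6 hours 25 minutes layover in Tessaly → 5:10 PM UTC.
Add 14 hours 18 minutes leg 2 → 7:28 AM UTC (Jul 10).
Haldor is UTC−1:00, so local arrival = 7:28 AM − 1:00 = 6:28 AM on Jul 10.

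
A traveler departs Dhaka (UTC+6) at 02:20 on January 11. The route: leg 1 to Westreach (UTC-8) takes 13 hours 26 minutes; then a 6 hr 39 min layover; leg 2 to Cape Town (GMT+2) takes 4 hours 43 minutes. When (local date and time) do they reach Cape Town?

23:08 on January 11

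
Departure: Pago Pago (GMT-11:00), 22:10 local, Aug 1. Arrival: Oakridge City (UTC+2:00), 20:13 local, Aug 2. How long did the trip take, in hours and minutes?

9 hours 3 minutes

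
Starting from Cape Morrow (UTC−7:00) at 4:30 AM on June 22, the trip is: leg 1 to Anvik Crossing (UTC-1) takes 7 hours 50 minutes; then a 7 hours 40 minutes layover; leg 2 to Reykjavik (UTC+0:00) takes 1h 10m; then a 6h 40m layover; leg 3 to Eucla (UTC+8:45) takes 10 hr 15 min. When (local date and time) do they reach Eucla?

Convert departure to UTC: 4:30 AM + 7:00 = 11:30 AM UTC on Jun 22.
Add 7 hours and 50 minutes leg 1 → 7:20 PM UTC.
Add 7 hours 40 minutes layover in Anvik Crossing → 3:00 AM UTC (Jun 23).
Add 1 hour 10 minutes leg 2 → 4:10 AM UTC.
Add 6 hours and 40 minutes layover in Reykjavik → 10:50 AM UTC.
Add 10 hours 15 minutes leg 3 → 9:05 PM UTC.
Eucla is UTC+8:45, so local arrival = 9:05 PM + 8:45 = 5:50 AM on Jun 24.

5:50 AM on Jun 24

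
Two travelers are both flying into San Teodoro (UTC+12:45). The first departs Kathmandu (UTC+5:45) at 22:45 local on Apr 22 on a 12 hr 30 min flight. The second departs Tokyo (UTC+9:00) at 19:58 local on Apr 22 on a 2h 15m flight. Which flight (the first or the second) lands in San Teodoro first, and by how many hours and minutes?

the second, by 16 hours 17 minutes

Flight 1 in UTC: 22:45 − 5:45 = 17:00 on Apr 22.
+12 hours 30 minutes → arrive 05:30 UTC on Apr 23.
Flight 2 in UTC: 19:58 − 9:00 = 10:58 on Apr 22.
+2 hours and 15 minutes → arrive 13:13 UTC on Apr 22.
Flight 2 lands earlier by 16 hours 17 minutes.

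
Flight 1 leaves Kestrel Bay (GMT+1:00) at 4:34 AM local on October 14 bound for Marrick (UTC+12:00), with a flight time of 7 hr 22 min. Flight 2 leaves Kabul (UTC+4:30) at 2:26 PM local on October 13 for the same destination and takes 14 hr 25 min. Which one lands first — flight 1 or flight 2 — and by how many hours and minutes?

Flight 1 in UTC: 4:34 AM − 1:00 = 3:34 AM on Oct 14.
+7 hours 22 minutes → arrive 10:56 AM UTC on Oct 14.
Flight 2 in UTC: 2:26 PM − 4:30 = 9:56 AM on Oct 13.
+14 hours and 25 minutes → arrive 12:21 AM UTC on Oct 14.
Flight 2 lands earlier by 10 hours 35 minutes.

the second, by 10 hours 35 minutes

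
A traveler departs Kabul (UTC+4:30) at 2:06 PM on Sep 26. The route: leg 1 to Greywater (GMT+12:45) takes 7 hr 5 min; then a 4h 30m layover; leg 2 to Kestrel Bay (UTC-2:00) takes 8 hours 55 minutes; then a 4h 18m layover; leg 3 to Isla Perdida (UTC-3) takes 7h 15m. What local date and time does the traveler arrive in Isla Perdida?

2:39 PM on Sep 27

Convert departure to UTC: 2:06 PM − 4:30 = 9:36 AM UTC on Sep 26.
Add 7 hours and 5 minutes leg 1 → 4:41 PM UTC.
Add 4 hours 30 minutes layover in Greywater → 9:11 PM UTC.
Add 8 hours and 55 minutes leg 2 → 6:06 AM UTC (Sep 27).
Add 4 hours 18 minutes layover in Kestrel Bay → 10:24 AM UTC.
Add 7 hours and 15 minutes leg 3 → 5:39 PM UTC.
Isla Perdida is UTC−3:00, so local arrival = 5:39 PM − 3:00 = 2:39 PM on Sep 27.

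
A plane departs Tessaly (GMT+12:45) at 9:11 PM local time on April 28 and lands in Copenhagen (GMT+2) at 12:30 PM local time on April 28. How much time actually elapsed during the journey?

Departure in UTC: 9:11 PM − 12:45 = 8:26 AM on Apr 28.
Arrival in UTC: 12:30 PM − 2:00 = 10:30 AM on Apr 28.
Elapsed = 10:30 AM − 8:26 AM = 2 hours 4 minutes.

2 hours 4 minutes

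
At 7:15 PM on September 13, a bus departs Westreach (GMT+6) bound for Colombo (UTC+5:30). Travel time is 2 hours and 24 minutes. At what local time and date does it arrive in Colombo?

Convert departure to UTC: 7:15 PM − 6:00 = 1:15 PM UTC on Sep 13.
Add 2 hours 24 minutes travel time → 3:39 PM UTC.
Colombo is UTC+5:30, so local arrival = 3:39 PM + 5:30 = 9:09 PM on Sep 13.

9:09 PM on Sep 13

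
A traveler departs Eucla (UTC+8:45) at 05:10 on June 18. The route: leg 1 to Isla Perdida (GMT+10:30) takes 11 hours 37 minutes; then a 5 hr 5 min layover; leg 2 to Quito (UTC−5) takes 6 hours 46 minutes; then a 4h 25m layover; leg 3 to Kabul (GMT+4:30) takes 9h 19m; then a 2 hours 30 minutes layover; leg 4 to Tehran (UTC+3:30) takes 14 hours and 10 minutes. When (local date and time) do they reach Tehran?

05:47 on June 20

Convert departure to UTC: 05:10 − 8:45 = 20:25 UTC on Jun 17.
Add 11 hours and 37 minutes leg 1 → 08:02 UTC (Jun 18).
Add 5 hours and 5 minutes layover in Isla Perdida → 13:07 UTC.
Add 6 hours 46 minutes leg 2 → 19:53 UTC.
Add 4 hours and 25 minutes layover in Quito → 00:18 UTC (Jun 19).
Add 9 hours 19 minutes leg 3 → 09:37 UTC.
Add 2 hours 30 minutes layover in Kabul → 12:07 UTC.
Add 14 hours 10 minutes leg 4 → 02:17 UTC (Jun 20).
Tehran is UTC+3:30, so local arrival = 02:17 + 3:30 = 05:47 on Jun 20.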